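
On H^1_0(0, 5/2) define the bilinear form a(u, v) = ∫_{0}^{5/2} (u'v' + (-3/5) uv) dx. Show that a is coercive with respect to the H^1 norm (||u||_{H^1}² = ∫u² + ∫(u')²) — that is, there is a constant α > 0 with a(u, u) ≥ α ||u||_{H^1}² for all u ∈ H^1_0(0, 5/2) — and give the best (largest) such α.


α = (-15 + 4*π^2)/(25 + 4*π^2)

Coercivity of a(·,·) on H^1_0(0, 5/2) means a(u, u) ≥ α ||u||_{H^1}² for every u ∈ H^1_0.
The interval has length L = 5/2, and Poincaré/coercivity depend only on L. Here a(u, u) = ∫(u')² + (-3/5)·∫u².
Here c = -3/5 < 0 with |c| < (π/L)² = 4*π^2/25, so coercivity still holds. The condition a(u,u) ≥ α||u||_{H^1}² reads (1−α)∫(u')² ≥ (α−c)∫u². Any admissible α is ≤ 1 (rapidly oscillating u have ∫u²/∫(u')² → 0), and α = 1 would force 0 ≥ (1−c)∫u², impossible since c < 1; so 1−α > 0. By the sharp Poincaré inequality on H^1_0 of an interval of length L, ∫(u')² ≥ (π/L)²∫u² with equality for the first sine mode sin(π(x−x₀)/L) (x₀ the left endpoint), so the inequality holds for all u iff (1−α)(π/L)² ≥ α − c, i.e. α ≤ ((π/L)² + c)/((π/L)² + 1) = (1 + c(L/π)²)/(1 + (L/π)²). (Direct route, valid since c ≤ 0: Poincaré gives c∫u² ≥ c(L/π)²∫(u')², so a(u,u) ≥ (1 + c(L/π)²)∫(u')², while ||u||_{H^1}² ≤ (1 + (L/π)²)∫(u')²; dividing yields the same α.) With (π/L)² = 4*π^2/25 and c = -3/5, the largest admissible constant is α = ((π/L)² + c)/((π/L)² + 1).
Simplifying, α = (-15 + 4*π^2)/(25 + 4*π^2).


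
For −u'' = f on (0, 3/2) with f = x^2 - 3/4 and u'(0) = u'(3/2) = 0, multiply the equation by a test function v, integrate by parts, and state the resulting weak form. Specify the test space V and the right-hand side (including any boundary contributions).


V = H^1(0, 3/2) (no boundary constraint on v; u is determined up to an additive constant); weak form: ∫_0^3/2 u'v' dx = ∫_0^3/2 (x^2 - 3/4) v dx for all v ∈ V.

Multiply both sides by a test function v and integrate from 0 to 3/2:
  ∫_0^3/2 −u''(x) v(x) dx = ∫_0^3/2 f(x) v(x) dx.
Integrate the LHS by parts once:
  ∫_0^3/2 −u'' v dx = −[u'(x) v(x)]_0^3/2 + ∫_0^3/2 u'(x) v'(x) dx.
Thus ∫_0^3/2 u'(x) v'(x) dx = ∫_0^3/2 f(x) v(x) dx + [u'(x) v(x)]_0^3/2.
Choose V so that boundary terms are either known or forced to vanish.
u has homogeneous Neumann: u'(0) = u'(3/2) = 0. So [u' v]_0^3/2 = 0·v(3/2) − 0·v(0) = 0 for any v; take V = H^1(0, 3/2).
Weak formulation: find u (satisfying any essential BC) such that ∫_0^3/2 u'(x) v'(x) dx = ∫_0^3/2 f v dx for all v ∈ V (homogeneous Neumann, so boundary terms vanish).
Substituting f(x) = x^2 - 3/4, the right-hand side is ∫_0^3/2 (x^2 - 3/4) v dx.
Compatibility check (pure Neumann): taking v ≡ 1 ∈ V gives 0 = ∫_0^3/2 f dx + (0) − (0), i.e. ∫_0^3/2 f dx must equal u'(0) − u'(3/2) = 0. Indeed ∫_0^3/2 (x^2 - 3/4) dx = 0, so the data are compatible. The solution is then unique only up to an additive constant (fix it e.g. by requiring ∫_0^3/2 u dx = 0).


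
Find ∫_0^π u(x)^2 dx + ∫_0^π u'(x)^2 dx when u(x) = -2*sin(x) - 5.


||u||_{H^1(0,π)}^2 = 40 + 29*π

u'(x) = -2*cos(x).
Expand u² and (u')² and integrate term by term on (0, π), using: for integers n ≥ 1, ∫_0^π sin²(nx) dx = ∫_0^π cos²(nx) dx = π/2; for n ≠ n', ∫_0^π sin(nx)sin(n'x) dx = ∫_0^π cos(nx)cos(n'x) dx = 0; and by product-to-sum, ∫_0^π sin(nx)cos(n'x) dx = ½∫_0^π [sin((n+n')x) + sin((n−n')x)] dx, which is 0 when n+n' is even and 2n/(n²−n'²) when n+n' is odd (it need not vanish on (0, π)). For the constant mode: ∫_0^π 1 dx = π, ∫_0^π cos(nx) dx = 0, ∫_0^π sin(nx) dx = (1−(−1)^n)/n.
  u² squared terms: (-5)²·∫1 dx = 25·π = 25*π;  (-2)²·∫sin(x)² dx = 4·π/2 = 2*π.
  u² cross terms: 2·(-5)·(-2)·∫1·sin(x) dx = 20·(2) = 40.
  So ∫_0^π u² dx = 25*π + 2*π + 40 = 40 + 27*π.
  (u')² squared terms: (-2)²·∫cos(x)² dx = 4·π/2 = 2*π.
  So ∫_0^π (u')² dx = 2*π.
||u||_{H^1}^2 = (40 + 27*π) + (2*π) = 40 + 29*π.


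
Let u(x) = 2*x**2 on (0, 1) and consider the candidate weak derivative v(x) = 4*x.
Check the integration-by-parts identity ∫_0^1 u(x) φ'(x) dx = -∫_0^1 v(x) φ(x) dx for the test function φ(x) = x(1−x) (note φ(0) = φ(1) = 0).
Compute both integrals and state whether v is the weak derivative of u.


LHS = -1/3, RHS = -1/3. Yes, v = u' weakly.

u(x) = 2*x**2, classical derivative u'(x) = 4*x.
φ(x) = x(1−x), so φ'(x) = 1 - 2*x.
Note φ(0) = φ(1) = 0, so the boundary term u·φ vanishes.
LHS = ∫_0^1 u(x) φ'(x) dx = ∫_0^1 (-4*x^3 + 2*x^2) dx. Term by term:
  ∫_0^1 -4*x^3 dx = -1;  ∫_0^1 2*x^2 dx = 2/3.
Sum: -1 + 2/3 = -1/3.
So LHS = -1/3.
∫_0^1 v(x) φ(x) dx = ∫_0^1 (-4*x^3 + 4*x^2) dx. Term by term:
  ∫_0^1 -4*x^3 dx = -1;  ∫_0^1 4*x^2 dx = 4/3.
Sum: -1 + 4/3 = 1/3.
So RHS = -∫_0^1 v(x) φ(x) dx = -1/3.
LHS = RHS, so the identity holds for this test φ.
Moreover u is smooth here and v(x) = u'(x) = 4*x pointwise, so the identity holds for every test function. Hence v is the weak derivative of u.


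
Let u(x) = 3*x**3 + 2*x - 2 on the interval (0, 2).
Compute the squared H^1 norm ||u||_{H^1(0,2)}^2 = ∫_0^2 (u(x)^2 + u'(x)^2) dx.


||u||_{H^1}^2 = 85936/105

The H^1 norm (squared) on an interval (0, L) is
  ||u||_{H^1}^2 = ∫_0^L u(x)^2 dx + ∫_0^L u'(x)^2 dx.
Compute u'(x) = 9*x**2 + 2.
Then u(x)^2 = 9*x**6 + 12*x**4 - 12*x**3 + 4*x**2 - 8*x + 4 and u'(x)^2 = 81*x**4 + 36*x**2 + 4.
Integrate each monomial from 0 to 2 using ∫_0^2 c·x^n dx = c·2^(n+1)/(n+1):
  ∫_0^2 u(x)^2 dx = ∫_0^2 (9*x^6 + 12*x^4 - 12*x^3 + 4*x^2 - 8*x + 4) dx. Term by term:
    ∫_0^2 9*x^6 dx = 1152/7;  ∫_0^2 12*x^4 dx = 384/5;  ∫_0^2 -12*x^3 dx = -48;
    ∫_0^2 4*x^2 dx = 32/3;  ∫_0^2 -8*x dx = -16;  ∫_0^2 4 dx = 8.
  Sum: 1152/7 + 384/5 − 48 + 32/3 − 16 + 8 = 20584/105.
  ∫_0^2 u'(x)^2 dx = ∫_0^2 (81*x^4 + 36*x^2 + 4) dx. Term by term:
    ∫_0^2 81*x^4 dx = 2592/5;  ∫_0^2 36*x^2 dx = 96;  ∫_0^2 4 dx = 8.
  Sum: 2592/5 + 96 + 8 = 3112/5.
Adding: ||u||_{H^1}^2 = 20584/105 + 3112/5 = 85936/105.


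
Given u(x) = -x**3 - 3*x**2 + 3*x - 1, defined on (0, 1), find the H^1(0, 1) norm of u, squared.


||u||_{H^1}^2 = 299/35

The H^1 norm (squared) on an interval (0, L) is
  ||u||_{H^1}^2 = ∫_0^L u(x)^2 dx + ∫_0^L u'(x)^2 dx.
Compute u'(x) = -3*x**2 - 6*x + 3.
Then u(x)^2 = x**6 + 6*x**5 + 3*x**4 - 16*x**3 + 15*x**2 - 6*x + 1 and u'(x)^2 = 9*x**4 + 36*x**3 + 18*x**2 - 36*x + 9.
Integrate each monomial from 0 to 1 using ∫_0^1 c·x^n dx = c·1^(n+1)/(n+1):
  ∫_0^1 u(x)^2 dx = ∫_0^1 (x^6 + 6*x^5 + 3*x^4 - 16*x^3 + 15*x^2 - 6*x + 1) dx. Term by term:
    ∫_0^1 x^6 dx = 1/7;  ∫_0^1 6*x^5 dx = 1;  ∫_0^1 3*x^4 dx = 3/5;
    ∫_0^1 -16*x^3 dx = -4;  ∫_0^1 15*x^2 dx = 5;  ∫_0^1 -6*x dx = -3;
    ∫_0^1 1 dx = 1.
  Sum: 1/7 + 1 + 3/5 − 4 + 5 − 3 + 1 = 26/35.
  ∫_0^1 u'(x)^2 dx = ∫_0^1 (9*x^4 + 36*x^3 + 18*x^2 - 36*x + 9) dx. Term by term:
    ∫_0^1 9*x^4 dx = 9/5;  ∫_0^1 36*x^3 dx = 9;  ∫_0^1 18*x^2 dx = 6;
    ∫_0^1 -36*x dx = -18;  ∫_0^1 9 dx = 9.
  Sum: 9/5 + 9 + 6 − 18 + 9 = 39/5.
Adding: ||u||_{H^1}^2 = 26/35 + 39/5 = 299/35.


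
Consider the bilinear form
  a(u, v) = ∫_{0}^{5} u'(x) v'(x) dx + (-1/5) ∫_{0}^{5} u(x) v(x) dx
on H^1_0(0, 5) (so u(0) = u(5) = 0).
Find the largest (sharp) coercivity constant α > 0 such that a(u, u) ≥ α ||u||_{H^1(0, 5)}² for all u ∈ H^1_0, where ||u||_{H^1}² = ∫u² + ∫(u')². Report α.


α = (-5 + π^2)/(π^2 + 25)

Coercivity of a(·,·) on H^1_0(0, 5) means a(u, u) ≥ α ||u||_{H^1}² for every u ∈ H^1_0.
The interval has length L = 5, and Poincaré/coercivity depend only on L. Here a(u, u) = ∫(u')² + (-1/5)·∫u².
Here c = -1/5 < 0 with |c| < (π/L)² = π^2/25, so coercivity still holds. The condition a(u,u) ≥ α||u||_{H^1}² reads (1−α)∫(u')² ≥ (α−c)∫u². Any admissible α is ≤ 1 (rapidly oscillating u have ∫u²/∫(u')² → 0), and α = 1 would force 0 ≥ (1−c)∫u², impossible since c < 1; so 1−α > 0. By the sharp Poincaré inequality on H^1_0 of an interval of length L, ∫(u')² ≥ (π/L)²∫u² with equality for the first sine mode sin(π(x−x₀)/L) (x₀ the left endpoint), so the inequality holds for all u iff (1−α)(π/L)² ≥ α − c, i.e. α ≤ ((π/L)² + c)/((π/L)² + 1) = (1 + c(L/π)²)/(1 + (L/π)²). (Direct route, valid since c ≤ 0: Poincaré gives c∫u² ≥ c(L/π)²∫(u')², so a(u,u) ≥ (1 + c(L/π)²)∫(u')², while ||u||_{H^1}² ≤ (1 + (L/π)²)∫(u')²; dividing yields the same α.) With (π/L)² = π^2/25 and c = -1/5, the largest admissible constant is α = ((π/L)² + c)/((π/L)² + 1).
Simplifying, α = (-5 + π^2)/(π^2 + 25).


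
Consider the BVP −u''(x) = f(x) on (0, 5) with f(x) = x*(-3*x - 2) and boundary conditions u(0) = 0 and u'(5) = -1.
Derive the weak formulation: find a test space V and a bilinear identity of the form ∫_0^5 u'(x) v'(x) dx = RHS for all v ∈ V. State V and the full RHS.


V = {v ∈ H^1(0, 5) : v(0) = 0} (test functions vanish at x = 0 where u is specified); weak form: ∫_0^5 u'v' dx = ∫_0^5 (x*(-3*x - 2)) v dx − v(5) for all v ∈ V.

Multiply both sides by a test function v and integrate from 0 to 5:
  ∫_0^5 −u''(x) v(x) dx = ∫_0^5 f(x) v(x) dx.
Integrate the LHS by parts once:
  ∫_0^5 −u'' v dx = −[u'(x) v(x)]_0^5 + ∫_0^5 u'(x) v'(x) dx.
Thus ∫_0^5 u'(x) v'(x) dx = ∫_0^5 f(x) v(x) dx + [u'(x) v(x)]_0^5.
Choose V so that boundary terms are either known or forced to vanish.
Mixed BC: u(0) = 0 (Dirichlet) and u'(5) = -1 (Neumann). Define V = {v ∈ H^1(0, 5) : v(0) = 0}. Then [u' v]_0^5 = u'(5)·v(5) − u'(0)·0 = − v(5).
Weak formulation: find u (satisfying any essential BC) such that ∫_0^5 u'(x) v'(x) dx = ∫_0^5 f v dx − v(5) for all v ∈ V (Dirichlet at 0 absorbed into V; Neumann datum at x = 5 contributes the boundary term).
Substituting f(x) = x*(-3*x - 2), the right-hand side is ∫_0^5 (x*(-3*x - 2)) v dx − v(5).


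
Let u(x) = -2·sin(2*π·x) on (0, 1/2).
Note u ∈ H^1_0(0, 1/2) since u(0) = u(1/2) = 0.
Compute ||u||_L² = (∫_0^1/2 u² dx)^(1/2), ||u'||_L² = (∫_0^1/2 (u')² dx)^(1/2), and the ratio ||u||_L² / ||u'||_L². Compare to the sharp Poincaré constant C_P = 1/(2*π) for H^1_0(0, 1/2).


||u||_L² / ||u'||_L² = 1/(2*π) = C_P.

u(x) = -2·sin(2*π·x), so u'(x) = -4*π*cos(2*π*x).
Writing u(x) = A·sin(kπx/L) with A = -2 and k = 1, use ∫_0^L sin²(kπx/L) dx = L/2 and ∫_0^L cos²(kπx/L) dx = L/2.
u² = 4·sin²(2*π·x) and (u')² = 16*π^2·cos²(2*π·x), and each of sin², cos² integrates to L/2 = 1/4 over (0, 1/2).
∫_0^1/2 u² dx = 1, so ||u||_L² = 1.
∫_0^1/2 (u')² dx = 4*π^2, so ||u'||_L² = 2*π.
Ratio ||u||_L² / ||u'||_L² = 1/(2*π).
Sharp Poincaré constant on H^1_0(0, 1/2) is C_P = L/π = 1/(2*π), achieved by sin(2*π·x).
This is the k = 1 eigenfunction (up to amplitude), so the ratio equals the sharp Poincaré constant exactly.


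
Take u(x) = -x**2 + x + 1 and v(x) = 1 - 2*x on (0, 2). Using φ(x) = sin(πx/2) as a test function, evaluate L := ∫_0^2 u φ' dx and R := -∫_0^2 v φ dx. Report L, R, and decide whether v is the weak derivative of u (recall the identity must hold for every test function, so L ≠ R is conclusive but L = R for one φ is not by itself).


LHS = 4/π, RHS = 4/π. Yes, v = u' weakly.

u(x) = -x**2 + x + 1, classical derivative u'(x) = 1 - 2*x.
φ(x) = sin(πx/2), so φ'(x) = π*cos(π*x/2)/2.
Note φ(0) = φ(2) = 0, so the boundary term u·φ vanishes.
LHS = ∫_0^2 u(x) φ'(x) dx = ∫_0^2 (-π*x^2*cos(π*x/2)/2 + π*x*cos(π*x/2)/2 + π*cos(π*x/2)/2) dx. Term by term:
  ∫_0^2 π*cos(π*x/2)/2 dx = 0;  ∫_0^2 π*x*cos(π*x/2)/2 dx = -4/π;  ∫_0^2 -π*x^2*cos(π*x/2)/2 dx = 8/π.
Sum: 0 − 4/π + 8/π = 4/π.
So LHS = 4/π.
∫_0^2 v(x) φ(x) dx = ∫_0^2 (-2*x*sin(π*x/2) + sin(π*x/2)) dx. Term by term:
  ∫_0^2 -2*x*sin(π*x/2) dx = -8/π;  ∫_0^2 sin(π*x/2) dx = 4/π.
Sum: -8/π + 4/π = -4/π.
So RHS = -∫_0^2 v(x) φ(x) dx = 4/π.
LHS = RHS, so the identity holds for this test φ.
Moreover u is smooth here and v(x) = u'(x) = 1 - 2*x pointwise, so the identity holds for every test function. Hence v is the weak derivative of u.


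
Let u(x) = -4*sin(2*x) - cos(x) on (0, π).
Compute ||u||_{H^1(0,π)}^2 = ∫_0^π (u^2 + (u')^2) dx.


||u||_{H^1(0,π)}^2 = 64/3 + 41*π

u'(x) = sin(x) - 8*cos(2*x).
Expand u² and (u')² and integrate term by term on (0, π), using: for integers n ≥ 1, ∫_0^π sin²(nx) dx = ∫_0^π cos²(nx) dx = π/2; for n ≠ n', ∫_0^π sin(nx)sin(n'x) dx = ∫_0^π cos(nx)cos(n'x) dx = 0; and by product-to-sum, ∫_0^π sin(nx)cos(n'x) dx = ½∫_0^π [sin((n+n')x) + sin((n−n')x)] dx, which is 0 when n+n' is even and 2n/(n²−n'²) when n+n' is odd (it need not vanish on (0, π)).
  u² squared terms: (-1)²·∫cos(x)² dx = 1·π/2 = π/2;  (-4)²·∫sin(2x)² dx = 16·π/2 = 8*π.
  u² cross terms: 2·(-1)·(-4)·∫cos(x)·sin(2x) dx = 8·(4/3) = 32/3.
  So ∫_0^π u² dx = π/2 + 8*π + 32/3 = 32/3 + 17*π/2.
  (u')² squared terms: (-8)²·∫cos(2x)² dx = 64·π/2 = 32*π;  (1)²·∫sin(x)² dx = 1·π/2 = π/2.
  (u')² cross terms: 2·(-8)·(1)·∫cos(2x)·sin(x) dx = -16·(-2/3) = 32/3.
  So ∫_0^π (u')² dx = 32*π + π/2 + 32/3 = 32/3 + 65*π/2.
||u||_{H^1}^2 = (32/3 + 17*π/2) + (32/3 + 65*π/2) = 64/3 + 41*π.


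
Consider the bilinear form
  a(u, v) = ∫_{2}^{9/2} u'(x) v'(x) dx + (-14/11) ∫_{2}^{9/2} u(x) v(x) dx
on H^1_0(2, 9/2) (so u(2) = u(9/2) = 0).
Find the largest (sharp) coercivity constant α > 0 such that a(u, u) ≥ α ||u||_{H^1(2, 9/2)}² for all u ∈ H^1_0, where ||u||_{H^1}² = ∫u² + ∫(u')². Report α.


α = 2*(-175 + 22*π^2)/(11*(25 + 4*π^2))

Coercivity of a(·,·) on H^1_0(2, 9/2) means a(u, u) ≥ α ||u||_{H^1}² for every u ∈ H^1_0.
The interval has length L = 5/2, and Poincaré/coercivity depend only on L. Here a(u, u) = ∫(u')² + (-14/11)·∫u².
Here c = -14/11 < 0 with |c| < (π/L)² = 4*π^2/25, so coercivity still holds. The condition a(u,u) ≥ α||u||_{H^1}² reads (1−α)∫(u')² ≥ (α−c)∫u². Any admissible α is ≤ 1 (rapidly oscillating u have ∫u²/∫(u')² → 0), and α = 1 would force 0 ≥ (1−c)∫u², impossible since c < 1; so 1−α > 0. By the sharp Poincaré inequality on H^1_0 of an interval of length L, ∫(u')² ≥ (π/L)²∫u² with equality for the first sine mode sin(π(x−x₀)/L) (x₀ the left endpoint), so the inequality holds for all u iff (1−α)(π/L)² ≥ α − c, i.e. α ≤ ((π/L)² + c)/((π/L)² + 1) = (1 + c(L/π)²)/(1 + (L/π)²). (Direct route, valid since c ≤ 0: Poincaré gives c∫u² ≥ c(L/π)²∫(u')², so a(u,u) ≥ (1 + c(L/π)²)∫(u')², while ||u||_{H^1}² ≤ (1 + (L/π)²)∫(u')²; dividing yields the same α.) With (π/L)² = 4*π^2/25 and c = -14/11, the largest admissible constant is α = ((π/L)² + c)/((π/L)² + 1).
Simplifying, α = 2*(-175 + 22*π^2)/(11*(25 + 4*π^2)).


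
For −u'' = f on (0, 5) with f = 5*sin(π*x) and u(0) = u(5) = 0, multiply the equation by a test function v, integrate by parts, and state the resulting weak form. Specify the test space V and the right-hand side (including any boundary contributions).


V = H^1_0(0, 5) (so v(0) = v(5) = 0); weak form: ∫_0^5 u'v' dx = ∫_0^5 (5*sin(π*x)) v dx for all v ∈ V.

Multiply both sides by a test function v and integrate from 0 to 5:
  ∫_0^5 −u''(x) v(x) dx = ∫_0^5 f(x) v(x) dx.
Integrate the LHS by parts once:
  ∫_0^5 −u'' v dx = −[u'(x) v(x)]_0^5 + ∫_0^5 u'(x) v'(x) dx.
Thus ∫_0^5 u'(x) v'(x) dx = ∫_0^5 f(x) v(x) dx + [u'(x) v(x)]_0^5.
Choose V so that boundary terms are either known or forced to vanish.
u is Dirichlet: u(0) = u(5) = 0. Let V = H^1_0(0, 5); then v(0) = v(5) = 0, and [u' v]_0^5 = 0.
Weak formulation: find u (satisfying any essential BC) such that ∫_0^5 u'(x) v'(x) dx = ∫_0^5 f v dx for all v ∈ V.
Substituting f(x) = 5*sin(π*x), the right-hand side is ∫_0^5 (5*sin(π*x)) v dx.


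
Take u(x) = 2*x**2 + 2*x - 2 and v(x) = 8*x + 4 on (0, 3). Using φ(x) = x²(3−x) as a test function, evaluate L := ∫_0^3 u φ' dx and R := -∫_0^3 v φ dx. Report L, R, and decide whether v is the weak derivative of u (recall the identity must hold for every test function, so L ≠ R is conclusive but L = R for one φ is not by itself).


LHS = -621/10, RHS = -621/5. No, v is not the weak derivative of u.

u(x) = 2*x**2 + 2*x - 2, classical derivative u'(x) = 4*x + 2.
φ(x) = x²(3−x), so φ'(x) = 3*x*(2 - x).
Note φ(0) = φ(3) = 0, so the boundary term u·φ vanishes.
LHS = ∫_0^3 u(x) φ'(x) dx = ∫_0^3 (-6*x^4 + 6*x^3 + 18*x^2 - 12*x) dx. Term by term:
  ∫_0^3 -6*x^4 dx = -1458/5;  ∫_0^3 6*x^3 dx = 243/2;  ∫_0^3 18*x^2 dx = 162;
  ∫_0^3 -12*x dx = -54.
Sum: -1458/5 + 243/2 + 162 − 54 = -621/10.
So LHS = -621/10.
∫_0^3 v(x) φ(x) dx = ∫_0^3 (-8*x^4 + 20*x^3 + 12*x^2) dx. Term by term:
  ∫_0^3 -8*x^4 dx = -1944/5;  ∫_0^3 20*x^3 dx = 405;  ∫_0^3 12*x^2 dx = 108.
Sum: -1944/5 + 405 + 108 = 621/5.
So RHS = -∫_0^3 v(x) φ(x) dx = -621/5.
LHS − RHS = 621/10 ≠ 0, so the identity fails.
(For a valid weak derivative the identity must hold for EVERY test function, in particular this one. The failure shows v is NOT the weak derivative of u.)
Correct weak derivative would be u'(x) = 4*x + 2.


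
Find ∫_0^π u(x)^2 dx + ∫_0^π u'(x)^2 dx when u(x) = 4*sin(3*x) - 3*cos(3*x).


||u||_{H^1(0,π)}^2 = 125*π

u'(x) = 9*sin(3*x) + 12*cos(3*x).
Expand u² and (u')² and integrate term by term on (0, π), using: for integers n ≥ 1, ∫_0^π sin²(nx) dx = ∫_0^π cos²(nx) dx = π/2; for n ≠ n', ∫_0^π sin(nx)sin(n'x) dx = ∫_0^π cos(nx)cos(n'x) dx = 0; and by product-to-sum, ∫_0^π sin(nx)cos(n'x) dx = ½∫_0^π [sin((n+n')x) + sin((n−n')x)] dx, which is 0 when n+n' is even and 2n/(n²−n'²) when n+n' is odd (it need not vanish on (0, π)).
  u² squared terms: (-3)²·∫cos(3x)² dx = 9·π/2 = 9*π/2;  (4)²·∫sin(3x)² dx = 16·π/2 = 8*π.
  u² cross terms: 2·(-3)·(4)·∫cos(3x)·sin(3x) dx = -24·(0) = 0.
  So ∫_0^π u² dx = 9*π/2 + 8*π + 0 = 25*π/2.
  (u')² squared terms: (9)²·∫sin(3x)² dx = 81·π/2 = 81*π/2;  (12)²·∫cos(3x)² dx = 144·π/2 = 72*π.
  (u')² cross terms: 2·(9)·(12)·∫sin(3x)·cos(3x) dx = 216·(0) = 0.
  So ∫_0^π (u')² dx = 81*π/2 + 72*π + 0 = 225*π/2.
||u||_{H^1}^2 = (25*π/2) + (225*π/2) = 125*π.


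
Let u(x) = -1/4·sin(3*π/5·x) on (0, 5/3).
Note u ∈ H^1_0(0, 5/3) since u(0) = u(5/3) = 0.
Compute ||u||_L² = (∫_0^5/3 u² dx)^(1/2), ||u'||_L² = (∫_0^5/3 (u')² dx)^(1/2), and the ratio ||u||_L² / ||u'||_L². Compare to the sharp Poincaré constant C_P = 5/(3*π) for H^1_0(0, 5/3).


||u||_L² / ||u'||_L² = 5/(3*π) = C_P.

u(x) = -1/4·sin(3*π/5·x), so u'(x) = -3*π*cos(3*π*x/5)/20.
Writing u(x) = A·sin(kπx/L) with A = -1/4 and k = 1, use ∫_0^L sin²(kπx/L) dx = L/2 and ∫_0^L cos²(kπx/L) dx = L/2.
u² = 1/16·sin²(3*π/5·x) and (u')² = 9*π^2/400·cos²(3*π/5·x), and each of sin², cos² integrates to L/2 = 5/6 over (0, 5/3).
∫_0^5/3 u² dx = 5/96, so ||u||_L² = sqrt(30)/24.
∫_0^5/3 (u')² dx = 3*π^2/160, so ||u'||_L² = sqrt(30)*π/40.
Ratio ||u||_L² / ||u'||_L² = 5/(3*π).
Sharp Poincaré constant on H^1_0(0, 5/3) is C_P = L/π = 5/(3*π), achieved by sin(3*π/5·x).
This is the k = 1 eigenfunction (up to amplitude), so the ratio equals the sharp Poincaré constant exactly.


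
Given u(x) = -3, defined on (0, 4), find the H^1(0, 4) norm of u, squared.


||u||_{H^1}^2 = 36

The H^1 norm (squared) on an interval (0, L) is
  ||u||_{H^1}^2 = ∫_0^L u(x)^2 dx + ∫_0^L u'(x)^2 dx.
Compute u'(x) = 0.
Then u(x)^2 = 9 and u'(x)^2 = 0.
Integrate each monomial from 0 to 4 using ∫_0^4 c·x^n dx = c·4^(n+1)/(n+1):
  ∫_0^4 u(x)^2 dx = ∫_0^4 (9) dx. Term by term:
    ∫_0^4 9 dx = 36.
  ∫_0^4 u'(x)^2 dx = ∫_0^4 (0) dx. Term by term:
    ∫_0^4 0 dx = 0.
Adding: ||u||_{H^1}^2 = 36 + 0 = 36.


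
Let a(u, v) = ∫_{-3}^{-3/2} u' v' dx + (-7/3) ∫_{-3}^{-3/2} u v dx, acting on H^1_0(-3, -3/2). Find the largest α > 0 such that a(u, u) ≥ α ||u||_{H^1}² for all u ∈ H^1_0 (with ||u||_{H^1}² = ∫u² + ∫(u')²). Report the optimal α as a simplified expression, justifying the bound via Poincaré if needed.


α = (-21 + 4*π^2)/(9 + 4*π^2)

Coercivity of a(·,·) on H^1_0(-3, -3/2) means a(u, u) ≥ α ||u||_{H^1}² for every u ∈ H^1_0.
The interval has length L = 3/2, and Poincaré/coercivity depend only on L. Here a(u, u) = ∫(u')² + (-7/3)·∫u².
Here c = -7/3 < 0 with |c| < (π/L)² = 4*π^2/9, so coercivity still holds. The condition a(u,u) ≥ α||u||_{H^1}² reads (1−α)∫(u')² ≥ (α−c)∫u². Any admissible α is ≤ 1 (rapidly oscillating u have ∫u²/∫(u')² → 0), and α = 1 would force 0 ≥ (1−c)∫u², impossible since c < 1; so 1−α > 0. By the sharp Poincaré inequality on H^1_0 of an interval of length L, ∫(u')² ≥ (π/L)²∫u² with equality for the first sine mode sin(π(x−x₀)/L) (x₀ the left endpoint), so the inequality holds for all u iff (1−α)(π/L)² ≥ α − c, i.e. α ≤ ((π/L)² + c)/((π/L)² + 1) = (1 + c(L/π)²)/(1 + (L/π)²). (Direct route, valid since c ≤ 0: Poincaré gives c∫u² ≥ c(L/π)²∫(u')², so a(u,u) ≥ (1 + c(L/π)²)∫(u')², while ||u||_{H^1}² ≤ (1 + (L/π)²)∫(u')²; dividing yields the same α.) With (π/L)² = 4*π^2/9 and c = -7/3, the largest admissible constant is α = ((π/L)² + c)/((π/L)² + 1).
Simplifying, α = (-21 + 4*π^2)/(9 + 4*π^2).


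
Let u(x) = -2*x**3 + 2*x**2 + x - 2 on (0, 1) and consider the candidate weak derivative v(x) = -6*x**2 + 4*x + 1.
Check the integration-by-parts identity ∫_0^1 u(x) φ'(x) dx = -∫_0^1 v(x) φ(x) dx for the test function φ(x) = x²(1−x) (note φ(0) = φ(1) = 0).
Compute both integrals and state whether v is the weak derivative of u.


LHS = -1/12, RHS = -1/12. Yes, v = u' weakly.

u(x) = -2*x**3 + 2*x**2 + x - 2, classical derivative u'(x) = -6*x**2 + 4*x + 1.
φ(x) = x²(1−x), so φ'(x) = x*(2 - 3*x).
Note φ(0) = φ(1) = 0, so the boundary term u·φ vanishes.
LHS = ∫_0^1 u(x) φ'(x) dx = ∫_0^1 (6*x^5 - 10*x^4 + x^3 + 8*x^2 - 4*x) dx. Term by term:
  ∫_0^1 6*x^5 dx = 1;  ∫_0^1 -10*x^4 dx = -2;  ∫_0^1 x^3 dx = 1/4;
  ∫_0^1 8*x^2 dx = 8/3;  ∫_0^1 -4*x dx = -2.
Sum: 1 − 2 + 1/4 + 8/3 − 2 = -1/12.
So LHS = -1/12.
∫_0^1 v(x) φ(x) dx = ∫_0^1 (6*x^5 - 10*x^4 + 3*x^3 + x^2) dx. Term by term:
  ∫_0^1 6*x^5 dx = 1;  ∫_0^1 -10*x^4 dx = -2;  ∫_0^1 3*x^3 dx = 3/4;
  ∫_0^1 x^2 dx = 1/3.
Sum: 1 − 2 + 3/4 + 1/3 = 1/12.
So RHS = -∫_0^1 v(x) φ(x) dx = -1/12.
LHS = RHS, so the identity holds for this test φ.
Moreover u is smooth here and v(x) = u'(x) = -6*x**2 + 4*x + 1 pointwise, so the identity holds for every test function. Hence v is the weak derivative of u.


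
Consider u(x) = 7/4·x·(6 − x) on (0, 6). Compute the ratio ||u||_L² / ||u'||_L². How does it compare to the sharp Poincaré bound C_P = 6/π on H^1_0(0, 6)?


||u||_L² / ||u'||_L² = 3*sqrt(10)/5 < C_P = 6/π.

u(x) = 7/4·x·(6 − x), so u'(x) = 21/2 - 7*x/2.
u(x) = 7/4·x·(6 − x) vanishes at x = 0 and x = 6, so u ∈ H^1_0(0, 6). Differentiate via the product rule and integrate the resulting polynomials term by term.
  ∫_0^6 u² dx = ∫_0^6 (49*x^4/16 - 147*x^3/4 + 441*x^2/4) dx. Term by term:
    ∫_0^6 49*x^4/16 dx = 23814/5;  ∫_0^6 -147*x^3/4 dx = -11907;  ∫_0^6 441*x^2/4 dx = 7938.
  Sum: 23814/5 − 11907 + 7938 = 3969/5.
  ∫_0^6 (u')² dx = ∫_0^6 (49*x^2/4 - 147*x/2 + 441/4) dx. Term by term:
    ∫_0^6 49*x^2/4 dx = 882;  ∫_0^6 -147*x/2 dx = -1323;  ∫_0^6 441/4 dx = 1323/2.
  Sum: 882 − 1323 + 1323/2 = 441/2.
∫_0^6 u² dx = 3969/5, so ||u||_L² = 63*sqrt(5)/5.
∫_0^6 (u')² dx = 441/2, so ||u'||_L² = 21*sqrt(2)/2.
Ratio ||u||_L² / ||u'||_L² = 3*sqrt(10)/5.
Sharp Poincaré constant on H^1_0(0, 6) is C_P = L/π = 6/π, achieved by sin(π/6·x).
A polynomial bump cannot attain the sharp Poincaré constant (only the first sine eigenfunction does), so the ratio is strictly less than C_P, consistent with ||u||_L² ≤ C_P ||u'||_L².


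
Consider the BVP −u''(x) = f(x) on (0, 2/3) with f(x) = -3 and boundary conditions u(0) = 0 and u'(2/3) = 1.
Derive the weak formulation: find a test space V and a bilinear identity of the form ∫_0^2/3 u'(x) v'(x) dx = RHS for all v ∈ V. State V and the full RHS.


V = {v ∈ H^1(0, 2/3) : v(0) = 0} (test functions vanish at x = 0 where u is specified); weak form: ∫_0^2/3 u'v' dx = ∫_0^2/3 (-3) v dx + v(2/3) for all v ∈ V.

Multiply both sides by a test function v and integrate from 0 to 2/3:
  ∫_0^2/3 −u''(x) v(x) dx = ∫_0^2/3 f(x) v(x) dx.
Integrate the LHS by parts once:
  ∫_0^2/3 −u'' v dx = −[u'(x) v(x)]_0^2/3 + ∫_0^2/3 u'(x) v'(x) dx.
Thus ∫_0^2/3 u'(x) v'(x) dx = ∫_0^2/3 f(x) v(x) dx + [u'(x) v(x)]_0^2/3.
Choose V so that boundary terms are either known or forced to vanish.
Mixed BC: u(0) = 0 (Dirichlet) and u'(2/3) = 1 (Neumann). Define V = {v ∈ H^1(0, 2/3) : v(0) = 0}. Then [u' v]_0^2/3 = u'(2/3)·v(2/3) − u'(0)·0 = v(2/3).
Weak formulation: find u (satisfying any essential BC) such that ∫_0^2/3 u'(x) v'(x) dx = ∫_0^2/3 f v dx + v(2/3) for all v ∈ V (Dirichlet at 0 absorbed into V; Neumann datum at x = 2/3 contributes the boundary term).
Substituting f(x) = -3, the right-hand side is ∫_0^2/3 (-3) v dx + v(2/3).


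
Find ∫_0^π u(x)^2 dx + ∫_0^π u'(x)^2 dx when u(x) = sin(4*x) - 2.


||u||_{H^1(0,π)}^2 = 25*π/2

u'(x) = 4*cos(4*x).
Expand u² and (u')² and integrate term by term on (0, π), using: for integers n ≥ 1, ∫_0^π sin²(nx) dx = ∫_0^π cos²(nx) dx = π/2; for n ≠ n', ∫_0^π sin(nx)sin(n'x) dx = ∫_0^π cos(nx)cos(n'x) dx = 0; and by product-to-sum, ∫_0^π sin(nx)cos(n'x) dx = ½∫_0^π [sin((n+n')x) + sin((n−n')x)] dx, which is 0 when n+n' is even and 2n/(n²−n'²) when n+n' is odd (it need not vanish on (0, π)). For the constant mode: ∫_0^π 1 dx = π, ∫_0^π cos(nx) dx = 0, ∫_0^π sin(nx) dx = (1−(−1)^n)/n.
  u² squared terms: (-2)²·∫1 dx = 4·π = 4*π;  (1)²·∫sin(4x)² dx = 1·π/2 = π/2.
  u² cross terms: 2·(-2)·(1)·∫1·sin(4x) dx = -4·(0) = 0.
  So ∫_0^π u² dx = 4*π + π/2 + 0 = 9*π/2.
  (u')² squared terms: (4)²·∫cos(4x)² dx = 16·π/2 = 8*π.
  So ∫_0^π (u')² dx = 8*π.
||u||_{H^1}^2 = (9*π/2) + (8*π) = 25*π/2.


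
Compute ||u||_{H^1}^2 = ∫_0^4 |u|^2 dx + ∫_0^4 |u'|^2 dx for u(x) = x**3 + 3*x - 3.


||u||_{H^1}^2 = 38728/7

The H^1 norm (squared) on an interval (0, L) is
  ||u||_{H^1}^2 = ∫_0^L u(x)^2 dx + ∫_0^L u'(x)^2 dx.
Compute u'(x) = 3*x**2 + 3.
Then u(x)^2 = x**6 + 6*x**4 - 6*x**3 + 9*x**2 - 18*x + 9 and u'(x)^2 = 9*x**4 + 18*x**2 + 9.
Integrate each monomial from 0 to 4 using ∫_0^4 c·x^n dx = c·4^(n+1)/(n+1):
  ∫_0^4 u(x)^2 dx = ∫_0^4 (x^6 + 6*x^4 - 6*x^3 + 9*x^2 - 18*x + 9) dx. Term by term:
    ∫_0^4 x^6 dx = 16384/7;  ∫_0^4 6*x^4 dx = 6144/5;  ∫_0^4 -6*x^3 dx = -384;
    ∫_0^4 9*x^2 dx = 192;  ∫_0^4 -18*x dx = -144;  ∫_0^4 9 dx = 36.
  Sum: 16384/7 + 6144/5 − 384 + 192 − 144 + 36 = 114428/35.
  ∫_0^4 u'(x)^2 dx = ∫_0^4 (9*x^4 + 18*x^2 + 9) dx. Term by term:
    ∫_0^4 9*x^4 dx = 9216/5;  ∫_0^4 18*x^2 dx = 384;  ∫_0^4 9 dx = 36.
  Sum: 9216/5 + 384 + 36 = 11316/5.
Adding: ||u||_{H^1}^2 = 114428/35 + 11316/5 = 38728/7.


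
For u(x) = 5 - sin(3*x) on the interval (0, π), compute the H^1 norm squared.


||u||_{H^1(0,π)}^2 = -20/3 + 30*π

u'(x) = -3*cos(3*x).
Expand u² and (u')² and integrate term by term on (0, π), using: for integers n ≥ 1, ∫_0^π sin²(nx) dx = ∫_0^π cos²(nx) dx = π/2; for n ≠ n', ∫_0^π sin(nx)sin(n'x) dx = ∫_0^π cos(nx)cos(n'x) dx = 0; and by product-to-sum, ∫_0^π sin(nx)cos(n'x) dx = ½∫_0^π [sin((n+n')x) + sin((n−n')x)] dx, which is 0 when n+n' is even and 2n/(n²−n'²) when n+n' is odd (it need not vanish on (0, π)). For the constant mode: ∫_0^π 1 dx = π, ∫_0^π cos(nx) dx = 0, ∫_0^π sin(nx) dx = (1−(−1)^n)/n.
  u² squared terms: (5)²·∫1 dx = 25·π = 25*π;  (-1)²·∫sin(3x)² dx = 1·π/2 = π/2.
  u² cross terms: 2·(5)·(-1)·∫1·sin(3x) dx = -10·(2/3) = -20/3.
  So ∫_0^π u² dx = 25*π + π/2 − 20/3 = -20/3 + 51*π/2.
  (u')² squared terms: (-3)²·∫cos(3x)² dx = 9·π/2 = 9*π/2.
  So ∫_0^π (u')² dx = 9*π/2.
||u||_{H^1}^2 = (-20/3 + 51*π/2) + (9*π/2) = -20/3 + 30*π.


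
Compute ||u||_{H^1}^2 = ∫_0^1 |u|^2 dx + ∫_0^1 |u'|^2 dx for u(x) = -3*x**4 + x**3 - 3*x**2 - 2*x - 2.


||u||_{H^1}^2 = 7465/84

The H^1 norm (squared) on an interval (0, L) is
  ||u||_{H^1}^2 = ∫_0^L u(x)^2 dx + ∫_0^L u'(x)^2 dx.
Compute u'(x) = -12*x**3 + 3*x**2 - 6*x - 2.
Then u(x)^2 = 9*x**8 - 6*x**7 + 19*x**6 + 6*x**5 + 17*x**4 + 8*x**3 + 16*x**2 + 8*x + 4 and u'(x)^2 = 144*x**6 - 72*x**5 + 153*x**4 + 12*x**3 + 24*x**2 + 24*x + 4.
Integrate each monomial from 0 to 1 using ∫_0^1 c·x^n dx = c·1^(n+1)/(n+1):
  ∫_0^1 u(x)^2 dx = ∫_0^1 (9*x^8 - 6*x^7 + 19*x^6 + 6*x^5 + 17*x^4 + 8*x^3 + 16*x^2 + 8*x + 4) dx. Term by term:
    ∫_0^1 9*x^8 dx = 1;  ∫_0^1 -6*x^7 dx = -3/4;  ∫_0^1 19*x^6 dx = 19/7;
    ∫_0^1 6*x^5 dx = 1;  ∫_0^1 17*x^4 dx = 17/5;  ∫_0^1 8*x^3 dx = 2;
    ∫_0^1 16*x^2 dx = 16/3;  ∫_0^1 8*x dx = 4;  ∫_0^1 4 dx = 4.
  Sum: 1 − 3/4 + 19/7 + 1 + 17/5 + 2 + 16/3 + 4 + 4 = 9533/420.
  ∫_0^1 u'(x)^2 dx = ∫_0^1 (144*x^6 - 72*x^5 + 153*x^4 + 12*x^3 + 24*x^2 + 24*x + 4) dx. Term by term:
    ∫_0^1 144*x^6 dx = 144/7;  ∫_0^1 -72*x^5 dx = -12;  ∫_0^1 153*x^4 dx = 153/5;
    ∫_0^1 12*x^3 dx = 3;  ∫_0^1 24*x^2 dx = 8;  ∫_0^1 24*x dx = 12;
    ∫_0^1 4 dx = 4.
  Sum: 144/7 − 12 + 153/5 + 3 + 8 + 12 + 4 = 2316/35.
Adding: ||u||_{H^1}^2 = 9533/420 + 2316/35 = 7465/84.


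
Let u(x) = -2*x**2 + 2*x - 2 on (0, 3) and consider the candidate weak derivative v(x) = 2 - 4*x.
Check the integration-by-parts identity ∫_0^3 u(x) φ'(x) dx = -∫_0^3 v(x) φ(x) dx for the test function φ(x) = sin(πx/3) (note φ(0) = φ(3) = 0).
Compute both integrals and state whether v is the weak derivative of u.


LHS = 24/π, RHS = 24/π. Yes, v = u' weakly.

u(x) = -2*x**2 + 2*x - 2, classical derivative u'(x) = 2 - 4*x.
φ(x) = sin(πx/3), so φ'(x) = π*cos(π*x/3)/3.
Note φ(0) = φ(3) = 0, so the boundary term u·φ vanishes.
LHS = ∫_0^3 u(x) φ'(x) dx = ∫_0^3 (-2*π*x^2*cos(π*x/3)/3 + 2*π*x*cos(π*x/3)/3 - 2*π*cos(π*x/3)/3) dx. Term by term:
  ∫_0^3 -2*π*cos(π*x/3)/3 dx = 0;  ∫_0^3 -2*π*x^2*cos(π*x/3)/3 dx = 36/π;  ∫_0^3 2*π*x*cos(π*x/3)/3 dx = -12/π.
Sum: 0 + 36/π − 12/π = 24/π.
So LHS = 24/π.
∫_0^3 v(x) φ(x) dx = ∫_0^3 (-4*x*sin(π*x/3) + 2*sin(π*x/3)) dx. Term by term:
  ∫_0^3 2*sin(π*x/3) dx = 12/π;  ∫_0^3 -4*x*sin(π*x/3) dx = -36/π.
Sum: 12/π − 36/π = -24/π.
So RHS = -∫_0^3 v(x) φ(x) dx = 24/π.
LHS = RHS, so the identity holds for this test φ.
Moreover u is smooth here and v(x) = u'(x) = 2 - 4*x pointwise, so the identity holds for every test function. Hence v is the weak derivative of u.


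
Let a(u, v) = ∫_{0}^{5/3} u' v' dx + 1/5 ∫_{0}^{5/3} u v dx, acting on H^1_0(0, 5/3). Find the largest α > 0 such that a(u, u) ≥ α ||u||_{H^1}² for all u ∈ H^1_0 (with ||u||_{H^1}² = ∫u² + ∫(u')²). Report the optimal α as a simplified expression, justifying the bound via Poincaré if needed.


α = (5 + 9*π^2)/(25 + 9*π^2)

Coercivity of a(·,·) on H^1_0(0, 5/3) means a(u, u) ≥ α ||u||_{H^1}² for every u ∈ H^1_0.
The interval has length L = 5/3, and Poincaré/coercivity depend only on L. Here a(u, u) = ∫(u')² + (1/5)·∫u².
Here 0 < c = 1/5 < 1. The condition a(u,u) ≥ α||u||_{H^1}² reads (1−α)∫(u')² ≥ (α−c)∫u². Any admissible α is ≤ 1 (rapidly oscillating u have ∫u²/∫(u')² → 0), and α = 1 would force 0 ≥ (1−c)∫u², impossible since c < 1; so 1−α > 0. By the sharp Poincaré inequality on H^1_0 of an interval of length L, ∫(u')² ≥ (π/L)²∫u² with equality for the first sine mode sin(π(x−x₀)/L) (x₀ the left endpoint), so the inequality holds for all u iff (1−α)(π/L)² ≥ α − c, i.e. α ≤ ((π/L)² + c)/((π/L)² + 1) = (1 + c(L/π)²)/(1 + (L/π)²). With (π/L)² = 9*π^2/25 and c = 1/5, the largest admissible constant is α = ((π/L)² + c)/((π/L)² + 1).
Simplifying, α = (5 + 9*π^2)/(25 + 9*π^2).


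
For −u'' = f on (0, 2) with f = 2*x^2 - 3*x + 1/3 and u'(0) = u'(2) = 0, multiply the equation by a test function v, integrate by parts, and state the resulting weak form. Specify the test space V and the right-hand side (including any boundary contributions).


V = H^1(0, 2) (no boundary constraint on v; u is determined up to an additive constant); weak form: ∫_0^2 u'v' dx = ∫_0^2 (2*x^2 - 3*x + 1/3) v dx for all v ∈ V.

Multiply both sides by a test function v and integrate from 0 to 2:
  ∫_0^2 −u''(x) v(x) dx = ∫_0^2 f(x) v(x) dx.
Integrate the LHS by parts once:
  ∫_0^2 −u'' v dx = −[u'(x) v(x)]_0^2 + ∫_0^2 u'(x) v'(x) dx.
Thus ∫_0^2 u'(x) v'(x) dx = ∫_0^2 f(x) v(x) dx + [u'(x) v(x)]_0^2.
Choose V so that boundary terms are either known or forced to vanish.
u has homogeneous Neumann: u'(0) = u'(2) = 0. So [u' v]_0^2 = 0·v(2) − 0·v(0) = 0 for any v; take V = H^1(0, 2).
Weak formulation: find u (satisfying any essential BC) such that ∫_0^2 u'(x) v'(x) dx = ∫_0^2 f v dx for all v ∈ V (homogeneous Neumann, so boundary terms vanish).
Substituting f(x) = 2*x^2 - 3*x + 1/3, the right-hand side is ∫_0^2 (2*x^2 - 3*x + 1/3) v dx.
Compatibility check (pure Neumann): taking v ≡ 1 ∈ V gives 0 = ∫_0^2 f dx + (0) − (0), i.e. ∫_0^2 f dx must equal u'(0) − u'(2) = 0. Indeed ∫_0^2 (2*x^2 - 3*x + 1/3) dx = 0, so the data are compatible. The solution is then unique only up to an additive constant (fix it e.g. by requiring ∫_0^2 u dx = 0).


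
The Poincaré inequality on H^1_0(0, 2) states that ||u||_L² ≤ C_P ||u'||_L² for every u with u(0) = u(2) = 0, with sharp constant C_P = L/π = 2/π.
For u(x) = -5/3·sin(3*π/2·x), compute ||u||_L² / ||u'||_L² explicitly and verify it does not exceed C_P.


||u||_L² / ||u'||_L² = 2/(3*π) < C_P = 2/π.

u(x) = -5/3·sin(3*π/2·x), so u'(x) = -5*π*cos(3*π*x/2)/2.
Writing u(x) = A·sin(kπx/L) with A = -5/3 and k = 3, use ∫_0^L sin²(kπx/L) dx = L/2 and ∫_0^L cos²(kπx/L) dx = L/2.
u² = 25/9·sin²(3*π/2·x) and (u')² = 25*π^2/4·cos²(3*π/2·x), and each of sin², cos² integrates to L/2 = 1 over (0, 2).
∫_0^2 u² dx = 25/9, so ||u||_L² = 5/3.
∫_0^2 (u')² dx = 25*π^2/4, so ||u'||_L² = 5*π/2.
Ratio ||u||_L² / ||u'||_L² = 2/(3*π).
Sharp Poincaré constant on H^1_0(0, 2) is C_P = L/π = 2/π, achieved by sin(π/2·x).
This is the k = 3 harmonic; the ratio L/(kπ) is strictly less than C_P = L/π, consistent with the sharp inequality ||u||_L² ≤ C_P ||u'||_L².


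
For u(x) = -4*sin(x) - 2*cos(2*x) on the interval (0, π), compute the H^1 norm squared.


||u||_{H^1(0,π)}^2 = -160/3 + 26*π

u'(x) = 4*sin(2*x) - 4*cos(x).
Expand u² and (u')² and integrate term by term on (0, π), using: for integers n ≥ 1, ∫_0^π sin²(nx) dx = ∫_0^π cos²(nx) dx = π/2; for n ≠ n', ∫_0^π sin(nx)sin(n'x) dx = ∫_0^π cos(nx)cos(n'x) dx = 0; and by product-to-sum, ∫_0^π sin(nx)cos(n'x) dx = ½∫_0^π [sin((n+n')x) + sin((n−n')x)] dx, which is 0 when n+n' is even and 2n/(n²−n'²) when n+n' is odd (it need not vanish on (0, π)).
  u² squared terms: (-4)²·∫sin(x)² dx = 16·π/2 = 8*π;  (-2)²·∫cos(2x)² dx = 4·π/2 = 2*π.
  u² cross terms: 2·(-4)·(-2)·∫sin(x)·cos(2x) dx = 16·(-2/3) = -32/3.
  So ∫_0^π u² dx = 8*π + 2*π − 32/3 = -32/3 + 10*π.
  (u')² squared terms: (-4)²·∫cos(x)² dx = 16·π/2 = 8*π;  (4)²·∫sin(2x)² dx = 16·π/2 = 8*π.
  (u')² cross terms: 2·(-4)·(4)·∫cos(x)·sin(2x) dx = -32·(4/3) = -128/3.
  So ∫_0^π (u')² dx = 8*π + 8*π − 128/3 = -128/3 + 16*π.
||u||_{H^1}^2 = (-32/3 + 10*π) + (-128/3 + 16*π) = -160/3 + 26*π.


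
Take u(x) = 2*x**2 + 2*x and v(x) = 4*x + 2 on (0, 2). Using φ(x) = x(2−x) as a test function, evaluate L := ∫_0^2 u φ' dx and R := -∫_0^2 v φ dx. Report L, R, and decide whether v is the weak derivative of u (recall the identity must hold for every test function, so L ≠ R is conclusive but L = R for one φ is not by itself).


LHS = -8, RHS = -8. Yes, v = u' weakly.

u(x) = 2*x**2 + 2*x, classical derivative u'(x) = 4*x + 2.
φ(x) = x(2−x), so φ'(x) = 2 - 2*x.
Note φ(0) = φ(2) = 0, so the boundary term u·φ vanishes.
LHS = ∫_0^2 u(x) φ'(x) dx = ∫_0^2 (-4*x^3 + 4*x) dx. Term by term:
  ∫_0^2 -4*x^3 dx = -16;  ∫_0^2 4*x dx = 8.
Sum: -16 + 8 = -8.
So LHS = -8.
∫_0^2 v(x) φ(x) dx = ∫_0^2 (-4*x^3 + 6*x^2 + 4*x) dx. Term by term:
  ∫_0^2 -4*x^3 dx = -16;  ∫_0^2 6*x^2 dx = 16;  ∫_0^2 4*x dx = 8.
Sum: -16 + 16 + 8 = 8.
So RHS = -∫_0^2 v(x) φ(x) dx = -8.
LHS = RHS, so the identity holds for this test φ.
Moreover u is smooth here and v(x) = u'(x) = 4*x + 2 pointwise, so the identity holds for every test function. Hence v is the weak derivative of u.


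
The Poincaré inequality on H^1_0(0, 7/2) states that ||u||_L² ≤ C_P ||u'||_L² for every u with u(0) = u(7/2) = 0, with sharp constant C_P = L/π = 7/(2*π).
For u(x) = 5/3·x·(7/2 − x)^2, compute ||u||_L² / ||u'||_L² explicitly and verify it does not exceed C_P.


||u||_L² / ||u'||_L² = sqrt(14)/4 < C_P = 7/(2*π).

u(x) = 5/3·x·(7/2 − x)^2, so u'(x) = 5*x^2 - 70*x/3 + 245/12.
u(x) = 5/3·x·(7/2 − x)^2 vanishes at x = 0 and x = 7/2, so u ∈ H^1_0(0, 7/2). Differentiate via the product rule and integrate the resulting polynomials term by term.
  ∫_0^7/2 u² dx = ∫_0^7/2 (25*x^6/9 - 350*x^5/9 + 1225*x^4/6 - 8575*x^3/18 + 60025*x^2/144) dx. Term by term:
    ∫_0^7/2 25*x^6/9 dx = 2941225/1152;  ∫_0^7/2 -350*x^5/9 dx = -20588575/1728;  ∫_0^7/2 1225*x^4/6 dx = 4117715/192;
    ∫_0^7/2 -8575*x^3/18 dx = -20588575/1152;  ∫_0^7/2 60025*x^2/144 dx = 20588575/3456.
  Sum: 2941225/1152 − 20588575/1728 + 4117715/192 − 20588575/1152 + 20588575/3456 = 588245/3456.
  ∫_0^7/2 (u')² dx = ∫_0^7/2 (25*x^4 - 700*x^3/3 + 13475*x^2/18 - 8575*x/9 + 60025/144) dx. Term by term:
    ∫_0^7/2 25*x^4 dx = 84035/32;  ∫_0^7/2 -700*x^3/3 dx = -420175/48;  ∫_0^7/2 13475*x^2/18 dx = 4621925/432;
    ∫_0^7/2 -8575*x/9 dx = -420175/72;  ∫_0^7/2 60025/144 dx = 420175/288.
  Sum: 84035/32 − 420175/48 + 4621925/432 − 420175/72 + 420175/288 = 84035/432.
∫_0^7/2 u² dx = 588245/3456, so ||u||_L² = 343*sqrt(30)/144.
∫_0^7/2 (u')² dx = 84035/432, so ||u'||_L² = 49*sqrt(105)/36.
Ratio ||u||_L² / ||u'||_L² = sqrt(14)/4.
Sharp Poincaré constant on H^1_0(0, 7/2) is C_P = L/π = 7/(2*π), achieved by sin(2*π/7·x).
A polynomial bump cannot attain the sharp Poincaré constant (only the first sine eigenfunction does), so the ratio is strictly less than C_P, consistent with ||u||_L² ≤ C_P ||u'||_L².


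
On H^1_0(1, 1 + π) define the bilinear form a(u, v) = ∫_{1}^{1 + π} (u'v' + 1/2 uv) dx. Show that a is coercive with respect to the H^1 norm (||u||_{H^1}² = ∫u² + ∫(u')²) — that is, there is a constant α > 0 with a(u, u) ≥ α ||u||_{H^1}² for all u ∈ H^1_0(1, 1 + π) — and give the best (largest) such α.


α = 3/4

Coercivity of a(·,·) on H^1_0(1, 1 + π) means a(u, u) ≥ α ||u||_{H^1}² for every u ∈ H^1_0.
The interval has length L = π, and Poincaré/coercivity depend only on L. Here a(u, u) = ∫(u')² + (1/2)·∫u².
Here 0 < c = 1/2 < 1. The condition a(u,u) ≥ α||u||_{H^1}² reads (1−α)∫(u')² ≥ (α−c)∫u². Any admissible α is ≤ 1 (rapidly oscillating u have ∫u²/∫(u')² → 0), and α = 1 would force 0 ≥ (1−c)∫u², impossible since c < 1; so 1−α > 0. By the sharp Poincaré inequality on H^1_0 of an interval of length L, ∫(u')² ≥ (π/L)²∫u² with equality for the first sine mode sin(π(x−x₀)/L) (x₀ the left endpoint), so the inequality holds for all u iff (1−α)(π/L)² ≥ α − c, i.e. α ≤ ((π/L)² + c)/((π/L)² + 1) = (1 + c(L/π)²)/(1 + (L/π)²). With (π/L)² = 1 and c = 1/2, the largest admissible constant is α = ((π/L)² + c)/((π/L)² + 1).
Simplifying, α = 3/4.
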